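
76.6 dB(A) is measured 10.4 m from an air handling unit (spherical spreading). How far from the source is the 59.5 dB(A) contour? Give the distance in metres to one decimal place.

74.5 m

For a point source L₁ − L₂ = 20·log₁₀(r₂/r₁), so r₂ = r₁·10^((L₁−L₂)/20).
r₂ = 10.4·10^((76.6−59.5)/20) = 10.4·10^(17.1/20) = 74.48 m.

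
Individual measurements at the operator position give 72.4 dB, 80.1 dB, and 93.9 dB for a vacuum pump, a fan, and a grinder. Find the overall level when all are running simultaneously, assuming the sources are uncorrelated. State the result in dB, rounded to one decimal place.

Incoherent sources combine by intensity addition: L_total = 10·log₁₀(Σ 10^(L_i/10)).
Σ 10^(L/10) = 10^(72.4/10) + 10^(80.1/10) + 10^(93.9/10) = 2.574e+09.
L_total = 10·log₁₀(2.574e+09) = 94.11 dB.

94.1 dB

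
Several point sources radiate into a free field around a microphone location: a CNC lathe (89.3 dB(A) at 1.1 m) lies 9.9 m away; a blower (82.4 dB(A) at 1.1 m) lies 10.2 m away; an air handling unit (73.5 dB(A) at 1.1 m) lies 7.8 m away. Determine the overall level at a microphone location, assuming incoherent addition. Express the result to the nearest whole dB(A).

71 dB(A)

Propagate each source to the receiver with L = L_ref − 20·log₁₀(r/r_ref), then add intensities.
CNC lathe: 89.3 − 20·log₁₀(9.9/1.1) = 89.3 − 19.08 = 70.22 dB(A).
blower: 82.4 − 20·log₁₀(10.2/1.1) = 82.4 − 19.34 = 63.06 dB(A).
air handling unit: 73.5 − 20·log₁₀(7.8/1.1) = 73.5 − 17.01 = 56.49 dB(A).
Σ 10^(L/10) = 1.297e+07 → L_total = 10·log₁₀(1.297e+07) = 71.13 dB(A).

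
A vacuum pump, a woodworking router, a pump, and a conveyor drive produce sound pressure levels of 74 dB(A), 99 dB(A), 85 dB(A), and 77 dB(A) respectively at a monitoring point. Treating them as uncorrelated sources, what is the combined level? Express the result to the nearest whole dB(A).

Incoherent sources combine by intensity addition: L_total = 10·log₁₀(Σ 10^(L_i/10)).
Σ 10^(L/10) = 10^(74/10) + 10^(99/10) + 10^(85/10) + 10^(77/10) = 8.335e+09.
L_total = 10·log₁₀(8.335e+09) = 99.21 dB(A).

99 dB(A)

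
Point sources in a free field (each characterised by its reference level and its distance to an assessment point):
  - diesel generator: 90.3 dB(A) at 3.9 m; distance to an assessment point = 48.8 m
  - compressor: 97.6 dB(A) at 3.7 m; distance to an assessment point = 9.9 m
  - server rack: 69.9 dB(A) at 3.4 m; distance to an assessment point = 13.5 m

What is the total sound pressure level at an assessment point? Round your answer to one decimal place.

Apply inverse-square spreading to bring every level to the receiver, then sum 10^(L/10).
diesel generator: 90.3 − 20·log₁₀(48.8/3.9) = 90.3 − 21.95 = 68.35 dB(A).
compressor: 97.6 − 20·log₁₀(9.9/3.7) = 97.6 − 8.55 = 89.05 dB(A).
server rack: 69.9 − 20·log₁₀(13.5/3.4) = 69.9 − 11.98 = 57.92 dB(A).
Σ 10^(L/10) = 8.112e+08 → L_total = 10·log₁₀(8.112e+08) = 89.09 dB(A).

89.1 dB(A)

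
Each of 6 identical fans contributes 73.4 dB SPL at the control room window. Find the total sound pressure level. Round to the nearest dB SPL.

With 6 equal, uncorrelated contributions the intensity is 6× that of one unit, giving a rise of 10·log₁₀ 6.
L_total = 73.4 + 10·log₁₀(6) = 73.4 + 7.782 = 81.18 dB SPL.

81 dB SPL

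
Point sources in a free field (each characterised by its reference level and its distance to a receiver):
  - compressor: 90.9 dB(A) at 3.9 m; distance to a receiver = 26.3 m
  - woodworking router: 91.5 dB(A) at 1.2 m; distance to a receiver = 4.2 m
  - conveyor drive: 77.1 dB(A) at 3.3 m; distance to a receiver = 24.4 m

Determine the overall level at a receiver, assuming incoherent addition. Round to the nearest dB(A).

Apply inverse-square spreading to bring every level to the receiver, then sum 10^(L/10).
compressor: 90.9 − 20·log₁₀(26.3/3.9) = 90.9 − 16.58 = 74.32 dB(A).
woodworking router: 91.5 − 20·log₁₀(4.2/1.2) = 91.5 − 10.88 = 80.62 dB(A).
conveyor drive: 77.1 − 20·log₁₀(24.4/3.3) = 77.1 − 17.38 = 59.72 dB(A).
Σ 10^(L/10) = 1.433e+08 → L_total = 10·log₁₀(1.433e+08) = 81.56 dB(A).

82 dB(A)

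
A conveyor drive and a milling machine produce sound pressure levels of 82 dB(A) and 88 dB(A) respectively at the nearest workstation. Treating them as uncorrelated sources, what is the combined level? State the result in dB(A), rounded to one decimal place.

89.0 dB(A)

Incoherent sources combine by intensity addition: L_total = 10·log₁₀(Σ 10^(L_i/10)).
Σ 10^(L/10) = 10^(82/10) + 10^(88/10) = 7.894e+08.
L_total = 10·log₁₀(7.894e+08) = 88.97 dB(A).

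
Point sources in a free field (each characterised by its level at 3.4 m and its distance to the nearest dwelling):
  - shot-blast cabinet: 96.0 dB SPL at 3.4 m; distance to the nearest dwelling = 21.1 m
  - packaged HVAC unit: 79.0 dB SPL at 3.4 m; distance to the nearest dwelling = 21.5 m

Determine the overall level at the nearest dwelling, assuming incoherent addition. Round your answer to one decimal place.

Propagate each source to the receiver with L = L_ref − 20·log₁₀(r/r_ref), then add intensities.
shot-blast cabinet: 96.0 − 20·log₁₀(21.1/3.4) = 96.0 − 15.86 = 80.14 dB SPL.
packaged HVAC unit: 79.0 − 20·log₁₀(21.5/3.4) = 79.0 − 16.02 = 62.98 dB SPL.
Σ 10^(L/10) = 1.054e+08 → L_total = 10·log₁₀(1.054e+08) = 80.23 dB SPL.

80.2 dB SPL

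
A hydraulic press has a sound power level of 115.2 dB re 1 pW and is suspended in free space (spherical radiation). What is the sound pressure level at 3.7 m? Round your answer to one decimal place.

92.8 dB

The power spreads over a sphere of area 4π·r², so L_p = L_w − 10·log₁₀(4π·r²).
4π·r² = 172 m², 10·log₁₀ of that is 22.356 dB.
L_p = 115.2 − 22.356 = 92.84 dB.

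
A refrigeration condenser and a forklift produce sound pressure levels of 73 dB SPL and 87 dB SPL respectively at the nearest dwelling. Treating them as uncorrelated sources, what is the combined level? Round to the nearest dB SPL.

Incoherent sources combine by intensity addition: L_total = 10·log₁₀(Σ 10^(L_i/10)).
Σ 10^(L/10) = 10^(73/10) + 10^(87/10) = 5.211e+08.
L_total = 10·log₁₀(5.211e+08) = 87.17 dB SPL.

87 dB SPL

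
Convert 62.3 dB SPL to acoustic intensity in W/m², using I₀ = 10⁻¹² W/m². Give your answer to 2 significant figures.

1.7e-06 W/m²

I = I₀·10^(L/10) = 10⁻¹² × 10^(62.3/10) = 10^(-5.770).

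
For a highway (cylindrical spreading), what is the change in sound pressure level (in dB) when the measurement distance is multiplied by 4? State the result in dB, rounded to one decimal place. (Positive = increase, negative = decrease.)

-6.0 dB

A line source loses 3 dB per doubling of distance; generally ΔL = −10·log₁₀(r₂/r₁).
ΔL = −10·log₁₀(4) = -6.02 dB.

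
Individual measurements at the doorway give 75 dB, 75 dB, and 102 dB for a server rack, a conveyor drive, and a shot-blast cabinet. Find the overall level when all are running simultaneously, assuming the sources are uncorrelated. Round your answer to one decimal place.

Incoherent sources combine by intensity addition: L_total = 10·log₁₀(Σ 10^(L_i/10)).
Σ 10^(L/10) = 10^(75/10) + 10^(75/10) + 10^(102/10) = 1.591e+10.
L_total = 10·log₁₀(1.591e+10) = 102.02 dB.

102.0 dB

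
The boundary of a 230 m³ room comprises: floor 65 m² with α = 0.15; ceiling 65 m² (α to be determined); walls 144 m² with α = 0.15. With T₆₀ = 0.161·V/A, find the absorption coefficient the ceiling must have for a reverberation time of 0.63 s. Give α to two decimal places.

A = 0.161·V/T₆₀ = 0.161·230/0.63 = 58.78 m² sabins.
Absorption from the other surfaces = 65·0.15 + 144·0.15 = 31.35 m², so the ceiling must supply 27.43 m² over 65 m².
α = 27.43/65 = 0.422.

0.42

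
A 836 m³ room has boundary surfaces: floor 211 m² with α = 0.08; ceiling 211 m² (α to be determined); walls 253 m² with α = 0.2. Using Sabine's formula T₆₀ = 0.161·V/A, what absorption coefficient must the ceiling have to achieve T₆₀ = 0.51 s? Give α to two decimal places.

0.93

A = 0.161·V/T₆₀ = 0.161·836/0.51 = 263.91 m² sabins.
Absorption from the other surfaces = 211·0.08 + 253·0.2 = 67.48 m², so the ceiling must supply 196.43 m² over 211 m².
α = 196.43/211 = 0.931.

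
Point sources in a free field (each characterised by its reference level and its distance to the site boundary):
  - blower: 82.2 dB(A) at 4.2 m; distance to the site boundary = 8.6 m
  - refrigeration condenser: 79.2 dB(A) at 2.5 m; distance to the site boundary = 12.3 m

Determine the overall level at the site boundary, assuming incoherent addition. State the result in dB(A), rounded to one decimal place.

76.3 dB(A)

Apply inverse-square spreading to bring every level to the receiver, then sum 10^(L/10).
blower: 82.2 − 20·log₁₀(8.6/4.2) = 82.2 − 6.22 = 75.98 dB(A).
refrigeration condenser: 79.2 − 20·log₁₀(12.3/2.5) = 79.2 − 13.84 = 65.36 dB(A).
Σ 10^(L/10) = 4.302e+07 → L_total = 10·log₁₀(4.302e+07) = 76.34 dB(A).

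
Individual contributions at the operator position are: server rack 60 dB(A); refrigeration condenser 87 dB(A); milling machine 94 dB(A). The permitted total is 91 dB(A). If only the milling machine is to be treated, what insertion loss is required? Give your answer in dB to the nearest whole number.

Fixed contribution from the other sources: Σ 10^(L/10) = 10^(60/10) + 10^(87/10) = 5.022e+08 (87.01 dB(A)).
To meet 91 dB(A) overall, the treated milling machine may contribute at most 10^(91/10) − 5.022e+08 = 7.567e+08, i.e. 88.79 dB(A).
Required insertion loss = 94 − 88.79 = 5.21 dB.

5 dB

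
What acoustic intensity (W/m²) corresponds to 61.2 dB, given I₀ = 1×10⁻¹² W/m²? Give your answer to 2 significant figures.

I = I₀·10^(L/10) = 10⁻¹² × 10^(61.2/10) = 10^(-5.880).

1.3e-06 W/m²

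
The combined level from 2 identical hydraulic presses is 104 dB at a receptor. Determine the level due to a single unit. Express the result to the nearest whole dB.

101 dB

2 equal contributions raise the level by 10·log₁₀ 2 = 3.010 dB, so each unit alone gives 104 − 3.010.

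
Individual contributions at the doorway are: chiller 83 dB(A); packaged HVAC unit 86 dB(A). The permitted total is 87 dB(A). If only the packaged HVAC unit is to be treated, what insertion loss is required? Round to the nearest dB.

1 dB

The untreated sources together contribute 10^(83/10) = 1.995e+08, i.e. 83.00 dB(A).
The limit corresponds to 10^(87/10) = 5.012e+08; subtracting the fixed part leaves 3.017e+08 for the packaged HVAC unit, i.e. 84.80 dB(A).
So the packaged HVAC unit must be reduced from 86 to 84.80 dB(A): IL = 1.20 dB.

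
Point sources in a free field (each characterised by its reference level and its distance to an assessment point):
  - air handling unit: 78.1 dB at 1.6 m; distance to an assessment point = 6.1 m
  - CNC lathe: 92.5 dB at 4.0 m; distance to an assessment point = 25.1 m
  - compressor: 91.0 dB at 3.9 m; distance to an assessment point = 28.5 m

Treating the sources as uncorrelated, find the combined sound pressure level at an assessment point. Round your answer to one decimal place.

78.6 dB

First find each source's level at the receiver (point-source: −20·log₁₀(r/r_ref)), then combine on an intensity basis.
air handling unit: 78.1 − 20·log₁₀(6.1/1.6) = 78.1 − 11.62 = 66.48 dB.
CNC lathe: 92.5 − 20·log₁₀(25.1/4.0) = 92.5 − 15.95 = 76.55 dB.
compressor: 91.0 − 20·log₁₀(28.5/3.9) = 91.0 − 17.28 = 73.72 dB.
Σ 10^(L/10) = 7.318e+07 → L_total = 10·log₁₀(7.318e+07) = 78.64 dB.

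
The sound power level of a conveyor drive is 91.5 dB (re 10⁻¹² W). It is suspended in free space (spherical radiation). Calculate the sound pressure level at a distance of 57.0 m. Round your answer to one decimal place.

The power spreads over a sphere of area 4π·r², so L_p = L_w − 10·log₁₀(4π·r²).
4π·r² = 4.083e+04 m², 10·log₁₀ of that is 46.110 dB.
L_p = 91.5 − 46.110 = 45.39 dB.

45.4 dB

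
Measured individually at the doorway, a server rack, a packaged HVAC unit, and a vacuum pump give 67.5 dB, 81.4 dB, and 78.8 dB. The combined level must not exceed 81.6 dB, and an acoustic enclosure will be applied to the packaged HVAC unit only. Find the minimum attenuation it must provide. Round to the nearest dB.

3 dB

The untreated sources together contribute 10^(67.5/10) + 10^(78.8/10) = 8.148e+07, i.e. 79.11 dB.
To meet 81.6 dB overall, the treated packaged HVAC unit may contribute at most 10^(81.6/10) − 8.148e+07 = 6.306e+07, i.e. 78.00 dB.
So the packaged HVAC unit must be reduced from 81.4 to 78.00 dB: IL = 3.40 dB.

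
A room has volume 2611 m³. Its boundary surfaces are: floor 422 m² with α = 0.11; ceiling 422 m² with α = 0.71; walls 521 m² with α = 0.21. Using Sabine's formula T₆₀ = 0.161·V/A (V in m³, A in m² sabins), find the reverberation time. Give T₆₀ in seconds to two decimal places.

Total absorption A = 422·0.11 + 422·0.71 + 521·0.21 = 455.45 m² sabins.
T₆₀ = 0.161·V/A = 0.161·2611/455.45 = 0.923 s.

0.92 s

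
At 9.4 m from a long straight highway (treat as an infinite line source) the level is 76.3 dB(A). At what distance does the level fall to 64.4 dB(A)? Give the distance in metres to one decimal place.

Line-source spreading drops the level by 10·log₁₀(r₂/r₁); inverting, r₂/r₁ = 10^(ΔL/10).
r₂ = 9.4·10^((76.3−64.4)/10) = 9.4·10^(11.9/10) = 145.59 m.

145.6 m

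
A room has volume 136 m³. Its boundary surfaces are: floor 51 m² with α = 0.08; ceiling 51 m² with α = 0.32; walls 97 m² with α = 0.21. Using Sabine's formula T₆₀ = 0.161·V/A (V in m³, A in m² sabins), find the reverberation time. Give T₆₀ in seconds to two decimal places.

A = Σ Sᵢαᵢ = 51·0.08 + 51·0.32 + 97·0.21 = 40.77 m².
T₆₀ = 0.161·V/A = 0.161·136/40.77 = 0.537 s.

0.54 s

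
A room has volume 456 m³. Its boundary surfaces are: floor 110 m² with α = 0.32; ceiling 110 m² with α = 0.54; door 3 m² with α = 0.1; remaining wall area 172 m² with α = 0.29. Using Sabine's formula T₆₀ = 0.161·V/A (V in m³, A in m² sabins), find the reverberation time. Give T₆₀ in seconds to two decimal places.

0.51 s

A = Σ Sᵢαᵢ = 110·0.32 + 110·0.54 + 3·0.1 + 172·0.29 = 144.78 m².
T₆₀ = 0.161 × 456 / 144.78 = 0.507 s.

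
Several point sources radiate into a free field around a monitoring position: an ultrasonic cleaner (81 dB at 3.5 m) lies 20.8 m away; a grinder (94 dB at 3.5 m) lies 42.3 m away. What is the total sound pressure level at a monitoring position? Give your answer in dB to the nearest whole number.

73 dB

Propagate each source to the receiver with L = L_ref − 20·log₁₀(r/r_ref), then add intensities.
ultrasonic cleaner: 81 − 20·log₁₀(20.8/3.5) = 81 − 15.48 = 65.52 dB.
grinder: 94 − 20·log₁₀(42.3/3.5) = 94 − 21.65 = 72.35 dB.
Σ 10^(L/10) = 2.076e+07 → L_total = 10·log₁₀(2.076e+07) = 73.17 dB.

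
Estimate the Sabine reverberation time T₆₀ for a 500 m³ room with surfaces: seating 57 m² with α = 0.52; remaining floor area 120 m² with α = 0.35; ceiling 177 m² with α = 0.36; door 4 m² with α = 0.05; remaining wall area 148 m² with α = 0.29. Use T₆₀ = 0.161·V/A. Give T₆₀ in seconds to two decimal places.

0.45 s

Summing Sᵢαᵢ: 57·0.52 + 120·0.35 + 177·0.36 + 4·0.05 + 148·0.29 = 178.48 m².
T₆₀ = 0.161·V/A = 0.161·500/178.48 = 0.451 s.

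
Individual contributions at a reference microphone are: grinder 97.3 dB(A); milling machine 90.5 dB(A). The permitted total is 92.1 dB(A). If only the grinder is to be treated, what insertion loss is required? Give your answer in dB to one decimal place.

10.3 dB

The untreated sources together contribute 10^(90.5/10) = 1.122e+09, i.e. 90.50 dB(A).
The limit corresponds to 10^(92.1/10) = 1.622e+09; subtracting the fixed part leaves 4.998e+08 for the grinder, i.e. 86.99 dB(A).
So the grinder must be reduced from 97.3 to 86.99 dB(A): IL = 10.31 dB.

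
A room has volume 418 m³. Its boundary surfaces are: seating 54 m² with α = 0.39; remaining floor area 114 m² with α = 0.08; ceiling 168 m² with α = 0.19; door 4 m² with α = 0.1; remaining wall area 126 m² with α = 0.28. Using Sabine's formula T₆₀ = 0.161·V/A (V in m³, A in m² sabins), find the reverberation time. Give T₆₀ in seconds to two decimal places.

Total absorption A = 54·0.39 + 114·0.08 + 168·0.19 + 4·0.1 + 126·0.28 = 97.78 m² sabins.
T₆₀ = 0.161·V/A = 0.161·418/97.78 = 0.688 s.

0.69 s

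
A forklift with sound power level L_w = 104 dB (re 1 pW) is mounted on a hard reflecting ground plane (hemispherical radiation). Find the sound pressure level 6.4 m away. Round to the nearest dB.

The power spreads over a hemisphere of area 2π·r², so L_p = L_w − 10·log₁₀(2π·r²).
2π·r² = 257.4 m², 10·log₁₀ of that is 24.105 dB.
L_p = 104 − 24.105 = 79.89 dB.

80 dB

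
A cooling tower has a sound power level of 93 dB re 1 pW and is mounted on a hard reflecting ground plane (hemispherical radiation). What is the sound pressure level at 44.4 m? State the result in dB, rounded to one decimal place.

52.1 dB

L_p = L_w − 10·log₁₀(2π·r²) with r = 44.4 m.
2π·r² = 1.239e+04 m², 10·log₁₀ of that is 40.929 dB.
L_p = 93 − 40.929 = 52.07 dB.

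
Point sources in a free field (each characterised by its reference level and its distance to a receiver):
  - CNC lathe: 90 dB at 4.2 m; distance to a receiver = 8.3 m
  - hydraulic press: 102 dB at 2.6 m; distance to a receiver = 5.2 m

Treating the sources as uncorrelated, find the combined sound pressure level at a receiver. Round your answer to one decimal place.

Propagate each source to the receiver with L = L_ref − 20·log₁₀(r/r_ref), then add intensities.
CNC lathe: 90 − 20·log₁₀(8.3/4.2) = 90 − 5.92 = 84.08 dB.
hydraulic press: 102 − 20·log₁₀(5.2/2.6) = 102 − 6.02 = 95.98 dB.
Σ 10^(L/10) = 4.218e+09 → L_total = 10·log₁₀(4.218e+09) = 96.25 dB.

96.3 dB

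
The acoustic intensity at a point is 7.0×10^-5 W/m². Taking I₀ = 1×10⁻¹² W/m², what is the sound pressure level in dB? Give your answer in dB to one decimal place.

78.5 dB

L = 10·log₁₀(I/I₀) = 10·log₁₀(7.0×10^-5/10⁻¹²) = 10·log₁₀(7.0×10^7).
L = 10·(0.8451 + 7) = 78.45 dB.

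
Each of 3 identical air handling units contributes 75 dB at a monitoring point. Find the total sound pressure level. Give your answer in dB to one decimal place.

L_total = L₁ + 10·log₁₀ N for N identical incoherent sources.
L_total = 75 + 10·log₁₀(3) = 75 + 4.771 = 79.77 dB.

79.8 dB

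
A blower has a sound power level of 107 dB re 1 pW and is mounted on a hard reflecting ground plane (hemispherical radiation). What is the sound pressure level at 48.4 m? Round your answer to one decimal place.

Free-field hemispherical radiation: L_p = L_w − 10·log₁₀(2π·r²), r = 48.4 m.
2π·r² = 1.472e+04 m², 10·log₁₀ of that is 41.679 dB.
L_p = 107 − 41.679 = 65.32 dB.

65.3 dB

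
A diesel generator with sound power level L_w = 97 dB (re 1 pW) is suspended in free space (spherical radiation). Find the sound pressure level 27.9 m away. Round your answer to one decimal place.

57.1 dB

The power spreads over a sphere of area 4π·r², so L_p = L_w − 10·log₁₀(4π·r²).
4π·r² = 9782 m², 10·log₁₀ of that is 39.904 dB.
L_p = 97 − 39.904 = 57.10 dB.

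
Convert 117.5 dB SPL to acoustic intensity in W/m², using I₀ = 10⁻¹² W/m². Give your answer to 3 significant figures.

L = 10·log₁₀(I/I₀) ⇒ I = I₀·10^(L/10) = 10⁻¹² × 10^11.75.

0.562 W/m²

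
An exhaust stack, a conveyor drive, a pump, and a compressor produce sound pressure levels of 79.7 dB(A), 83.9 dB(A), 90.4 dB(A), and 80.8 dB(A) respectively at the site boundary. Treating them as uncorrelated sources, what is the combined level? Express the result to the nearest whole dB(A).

92 dB(A)

Incoherent sources combine by intensity addition: L_total = 10·log₁₀(Σ 10^(L_i/10)).
Σ 10^(L/10) = 10^(79.7/10) + 10^(83.9/10) + 10^(90.4/10) + 10^(80.8/10) = 1.556e+09.
L_total = 10·log₁₀(1.556e+09) = 91.92 dB(A).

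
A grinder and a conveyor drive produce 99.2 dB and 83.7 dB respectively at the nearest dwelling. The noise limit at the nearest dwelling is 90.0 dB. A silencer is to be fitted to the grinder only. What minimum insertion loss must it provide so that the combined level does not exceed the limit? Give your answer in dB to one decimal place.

10.4 dB

Everything except the grinder sums to 10^(83.7/10) = 2.344e+08 in linear terms, 83.70 dB.
To meet 90.0 dB overall, the treated grinder may contribute at most 10^(90.0/10) − 2.344e+08 = 7.656e+08, i.e. 88.84 dB.
Required insertion loss = 99.2 − 88.84 = 10.36 dB.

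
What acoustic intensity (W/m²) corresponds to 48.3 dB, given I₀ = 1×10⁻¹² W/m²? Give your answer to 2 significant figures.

6.8e-08 W/m²

I/I₀ = 10^(48.3/10) = 6.761e+04, so I = 6.761e+04 × 10⁻¹² W/m².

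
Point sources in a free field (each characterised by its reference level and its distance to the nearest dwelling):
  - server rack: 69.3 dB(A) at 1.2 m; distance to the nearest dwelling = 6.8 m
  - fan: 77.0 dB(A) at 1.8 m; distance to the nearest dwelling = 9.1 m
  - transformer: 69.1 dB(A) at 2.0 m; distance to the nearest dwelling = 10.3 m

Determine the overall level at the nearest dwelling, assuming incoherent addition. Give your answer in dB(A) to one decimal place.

First find each source's level at the receiver (point-source: −20·log₁₀(r/r_ref)), then combine on an intensity basis.
server rack: 69.3 − 20·log₁₀(6.8/1.2) = 69.3 − 15.07 = 54.23 dB(A).
fan: 77.0 − 20·log₁₀(9.1/1.8) = 77.0 − 14.08 = 62.92 dB(A).
transformer: 69.1 − 20·log₁₀(10.3/2.0) = 69.1 − 14.24 = 54.86 dB(A).
Σ 10^(L/10) = 2.532e+06 → L_total = 10·log₁₀(2.532e+06) = 64.04 dB(A).

64.0 dB(A)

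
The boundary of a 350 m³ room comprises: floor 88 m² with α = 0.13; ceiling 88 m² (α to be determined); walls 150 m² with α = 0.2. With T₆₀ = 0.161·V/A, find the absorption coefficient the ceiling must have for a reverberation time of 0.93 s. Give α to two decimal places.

A = 0.161·V/T₆₀ = 0.161·350/0.93 = 60.59 m² sabins.
Absorption from the other surfaces = 88·0.13 + 150·0.2 = 41.44 m², so the ceiling must supply 19.15 m² over 88 m².
α = 19.15/88 = 0.218.

0.22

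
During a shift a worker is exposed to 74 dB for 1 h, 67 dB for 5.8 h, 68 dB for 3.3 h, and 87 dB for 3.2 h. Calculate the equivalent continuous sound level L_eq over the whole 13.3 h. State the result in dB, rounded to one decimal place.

81.0 dB

L_eq = 10·log₁₀[(1/T)·Σ tᵢ·10^(Lᵢ/10)] with T = 13.3 h.
Σ tᵢ·10^(Lᵢ/10) = 1·10^(74/10) + 5.8·10^(67/10) + 3.3·10^(68/10) + 3.2·10^(87/10) = 1.679e+09.
L_eq = 10·log₁₀(1.679e+09/13.3) = 81.01 dB.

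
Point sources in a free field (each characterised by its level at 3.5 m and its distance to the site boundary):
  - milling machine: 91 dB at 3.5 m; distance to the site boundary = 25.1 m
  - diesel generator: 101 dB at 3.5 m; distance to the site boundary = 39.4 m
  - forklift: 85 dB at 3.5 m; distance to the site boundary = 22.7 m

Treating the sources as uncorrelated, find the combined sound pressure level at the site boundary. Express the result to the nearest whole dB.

Apply inverse-square spreading to bring every level to the receiver, then sum 10^(L/10).
milling machine: 91 − 20·log₁₀(25.1/3.5) = 91 − 17.11 = 73.89 dB.
diesel generator: 101 − 20·log₁₀(39.4/3.5) = 101 − 21.03 = 79.97 dB.
forklift: 85 − 20·log₁₀(22.7/3.5) = 85 − 16.24 = 68.76 dB.
Σ 10^(L/10) = 1.313e+08 → L_total = 10·log₁₀(1.313e+08) = 81.18 dB.

81 dB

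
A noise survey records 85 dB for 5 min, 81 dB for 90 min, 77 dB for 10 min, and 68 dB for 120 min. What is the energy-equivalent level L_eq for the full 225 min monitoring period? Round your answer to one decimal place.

78.0 dB

Weight each interval's intensity by its duration and average over T = 225 min:
Σ tᵢ·10^(Lᵢ/10) = 5·10^(85/10) + 90·10^(81/10) + 10·10^(77/10) + 120·10^(68/10) = 1.417e+10.
L_eq = 10·log₁₀(1.417e+10/225) = 77.99 dB.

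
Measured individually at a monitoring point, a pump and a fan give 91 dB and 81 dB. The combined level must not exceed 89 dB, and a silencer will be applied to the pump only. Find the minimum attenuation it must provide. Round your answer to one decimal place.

The untreated sources together contribute 10^(81/10) = 1.259e+08, i.e. 81.00 dB.
The limit corresponds to 10^(89/10) = 7.943e+08; subtracting the fixed part leaves 6.684e+08 for the pump, i.e. 88.25 dB.
So the pump must be reduced from 91 to 88.25 dB: IL = 2.75 dB.

2.7 dB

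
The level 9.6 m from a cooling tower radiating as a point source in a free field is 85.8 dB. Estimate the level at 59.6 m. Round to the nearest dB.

Point-source attenuation: ΔL = 20·log₁₀(r₂/r₁) = 20·log₁₀(59.6/9.6) = 15.860 dB.
L₂ = 85.8 − 20·log₁₀(59.6/9.6) = 85.8 − 15.860 = 69.94 dB.

70 dB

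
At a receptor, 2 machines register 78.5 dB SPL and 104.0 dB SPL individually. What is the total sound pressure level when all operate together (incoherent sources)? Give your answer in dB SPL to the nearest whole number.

104 dB SPL

For uncorrelated sources the intensities add, so convert each level to linear form, sum, and take 10·log₁₀ of the total.
Σ 10^(L/10) = 10^(78.5/10) + 10^(104.0/10) = 2.519e+10.
L_total = 10·log₁₀(2.519e+10) = 104.01 dB SPL.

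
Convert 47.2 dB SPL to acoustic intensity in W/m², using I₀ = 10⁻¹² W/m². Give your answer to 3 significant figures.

I = I₀·10^(L/10) = 10⁻¹² × 10^(47.2/10) = 10^(-7.280).

5.25e-08 W/m²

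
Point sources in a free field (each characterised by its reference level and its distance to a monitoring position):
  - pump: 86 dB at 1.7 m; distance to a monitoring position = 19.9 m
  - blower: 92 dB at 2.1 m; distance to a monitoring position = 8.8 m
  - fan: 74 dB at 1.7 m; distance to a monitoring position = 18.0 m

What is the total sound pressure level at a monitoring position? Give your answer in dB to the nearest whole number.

Propagate each source to the receiver with L = L_ref − 20·log₁₀(r/r_ref), then add intensities.
pump: 86 − 20·log₁₀(19.9/1.7) = 86 − 21.37 = 64.63 dB.
blower: 92 − 20·log₁₀(8.8/2.1) = 92 − 12.45 = 79.55 dB.
fan: 74 − 20·log₁₀(18.0/1.7) = 74 − 20.50 = 53.50 dB.
Σ 10^(L/10) = 9.338e+07 → L_total = 10·log₁₀(9.338e+07) = 79.70 dB.

80 dB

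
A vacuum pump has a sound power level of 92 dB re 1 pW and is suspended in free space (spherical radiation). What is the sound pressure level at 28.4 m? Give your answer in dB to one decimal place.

51.9 dB

L_p = L_w − 10·log₁₀(4π·r²) with r = 28.4 m.
4π·r² = 1.014e+04 m², 10·log₁₀ of that is 40.058 dB.
L_p = 92 − 40.058 = 51.94 dB.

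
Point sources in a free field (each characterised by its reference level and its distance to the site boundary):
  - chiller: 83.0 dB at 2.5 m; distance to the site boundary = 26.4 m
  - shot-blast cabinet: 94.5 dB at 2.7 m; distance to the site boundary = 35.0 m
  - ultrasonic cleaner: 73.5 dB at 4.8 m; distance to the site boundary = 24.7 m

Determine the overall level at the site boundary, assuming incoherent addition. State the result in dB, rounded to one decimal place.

72.9 dB

First find each source's level at the receiver (point-source: −20·log₁₀(r/r_ref)), then combine on an intensity basis.
chiller: 83.0 − 20·log₁₀(26.4/2.5) = 83.0 − 20.47 = 62.53 dB.
shot-blast cabinet: 94.5 − 20·log₁₀(35.0/2.7) = 94.5 − 22.25 = 72.25 dB.
ultrasonic cleaner: 73.5 − 20·log₁₀(24.7/4.8) = 73.5 − 14.23 = 59.27 dB.
Σ 10^(L/10) = 1.941e+07 → L_total = 10·log₁₀(1.941e+07) = 72.88 dB.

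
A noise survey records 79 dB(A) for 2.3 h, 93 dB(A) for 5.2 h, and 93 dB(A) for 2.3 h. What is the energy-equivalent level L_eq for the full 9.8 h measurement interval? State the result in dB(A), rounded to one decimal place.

91.9 dB(A)

The energy average is taken in the linear domain: L_eq = 10·log₁₀[(Σ tᵢ·10^(Lᵢ/10))/T], T = 9.8 h.
Σ tᵢ·10^(Lᵢ/10) = 2.3·10^(79/10) + 5.2·10^(93/10) + 2.3·10^(93/10) = 1.515e+10.
L_eq = 10·log₁₀(1.515e+10/9.8) = 91.89 dB(A).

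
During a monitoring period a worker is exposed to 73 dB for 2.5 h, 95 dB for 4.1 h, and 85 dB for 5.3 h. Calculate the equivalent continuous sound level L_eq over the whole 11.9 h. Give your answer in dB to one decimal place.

L_eq = 10·log₁₀[(1/T)·Σ tᵢ·10^(Lᵢ/10)] with T = 11.9 h.
Σ tᵢ·10^(Lᵢ/10) = 2.5·10^(73/10) + 4.1·10^(95/10) + 5.3·10^(85/10) = 1.469e+10.
L_eq = 10·log₁₀(1.469e+10/11.9) = 90.92 dB.

90.9 dB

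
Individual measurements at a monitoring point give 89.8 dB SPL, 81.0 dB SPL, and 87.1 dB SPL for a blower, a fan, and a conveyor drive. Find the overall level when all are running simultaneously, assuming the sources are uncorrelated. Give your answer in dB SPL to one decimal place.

92.0 dB SPL

Incoherent sources combine by intensity addition: L_total = 10·log₁₀(Σ 10^(L_i/10)).
Σ 10^(L/10) = 10^(89.8/10) + 10^(81.0/10) + 10^(87.1/10) = 1.594e+09.
L_total = 10·log₁₀(1.594e+09) = 92.02 dB SPL.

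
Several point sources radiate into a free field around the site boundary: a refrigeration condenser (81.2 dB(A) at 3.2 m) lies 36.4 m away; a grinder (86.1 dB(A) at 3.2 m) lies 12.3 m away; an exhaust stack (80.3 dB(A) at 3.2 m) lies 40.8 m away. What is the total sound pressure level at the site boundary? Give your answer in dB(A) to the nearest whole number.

75 dB(A)

First find each source's level at the receiver (point-source: −20·log₁₀(r/r_ref)), then combine on an intensity basis.
refrigeration condenser: 81.2 − 20·log₁₀(36.4/3.2) = 81.2 − 21.12 = 60.08 dB(A).
grinder: 86.1 − 20·log₁₀(12.3/3.2) = 86.1 − 11.70 = 74.40 dB(A).
exhaust stack: 80.3 − 20·log₁₀(40.8/3.2) = 80.3 − 22.11 = 58.19 dB(A).
Σ 10^(L/10) = 2.925e+07 → L_total = 10·log₁₀(2.925e+07) = 74.66 dB(A).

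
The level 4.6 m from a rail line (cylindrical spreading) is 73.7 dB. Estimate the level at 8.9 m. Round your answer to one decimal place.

70.8 dB

For a line source, L₂ = L₁ − 10·log₁₀(r₂/r₁).
L₂ = 73.7 − 10·log₁₀(8.9/4.6) = 73.7 − 2.866 = 70.83 dB.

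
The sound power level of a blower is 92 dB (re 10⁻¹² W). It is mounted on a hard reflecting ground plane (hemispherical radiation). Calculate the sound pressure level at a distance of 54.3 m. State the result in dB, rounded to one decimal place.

L_p = L_w − 10·log₁₀(2π·r²) with r = 54.3 m.
2π·r² = 1.853e+04 m², 10·log₁₀ of that is 42.678 dB.
L_p = 92 − 42.678 = 49.32 dB.

49.3 dB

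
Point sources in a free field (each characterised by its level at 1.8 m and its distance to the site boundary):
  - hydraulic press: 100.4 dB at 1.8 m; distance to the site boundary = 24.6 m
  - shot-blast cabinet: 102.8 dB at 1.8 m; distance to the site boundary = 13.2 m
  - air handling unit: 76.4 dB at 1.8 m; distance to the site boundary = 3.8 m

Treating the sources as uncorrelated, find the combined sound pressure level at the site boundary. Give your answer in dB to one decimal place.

86.3 dB

First find each source's level at the receiver (point-source: −20·log₁₀(r/r_ref)), then combine on an intensity basis.
hydraulic press: 100.4 − 20·log₁₀(24.6/1.8) = 100.4 − 22.71 = 77.69 dB.
shot-blast cabinet: 102.8 − 20·log₁₀(13.2/1.8) = 102.8 − 17.31 = 85.49 dB.
air handling unit: 76.4 − 20·log₁₀(3.8/1.8) = 76.4 − 6.49 = 69.91 dB.
Σ 10^(L/10) = 4.228e+08 → L_total = 10·log₁₀(4.228e+08) = 86.26 dB.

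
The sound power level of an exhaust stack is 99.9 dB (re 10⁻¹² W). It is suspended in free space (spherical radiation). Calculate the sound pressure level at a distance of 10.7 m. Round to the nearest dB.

The power spreads over a sphere of area 4π·r², so L_p = L_w − 10·log₁₀(4π·r²).
4π·r² = 1439 m², 10·log₁₀ of that is 31.580 dB.
L_p = 99.9 − 31.580 = 68.32 dB.

68 dB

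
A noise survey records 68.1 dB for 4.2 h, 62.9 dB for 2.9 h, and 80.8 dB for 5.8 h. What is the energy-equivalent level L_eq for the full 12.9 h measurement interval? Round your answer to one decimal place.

77.5 dB

Weight each interval's intensity by its duration and average over T = 12.9 h:
Σ tᵢ·10^(Lᵢ/10) = 4.2·10^(68.1/10) + 2.9·10^(62.9/10) + 5.8·10^(80.8/10) = 7.301e+08.
L_eq = 10·log₁₀(7.301e+08/12.9) = 77.53 dB.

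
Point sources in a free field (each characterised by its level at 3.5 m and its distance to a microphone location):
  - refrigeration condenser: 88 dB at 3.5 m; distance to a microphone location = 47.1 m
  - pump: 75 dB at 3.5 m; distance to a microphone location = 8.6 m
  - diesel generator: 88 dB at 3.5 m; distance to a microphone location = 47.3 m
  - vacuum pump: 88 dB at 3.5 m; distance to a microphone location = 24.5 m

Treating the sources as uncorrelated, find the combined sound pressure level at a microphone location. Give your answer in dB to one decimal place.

First find each source's level at the receiver (point-source: −20·log₁₀(r/r_ref)), then combine on an intensity basis.
refrigeration condenser: 88 − 20·log₁₀(47.1/3.5) = 88 − 22.58 = 65.42 dB.
pump: 75 − 20·log₁₀(8.6/3.5) = 75 − 7.81 = 67.19 dB.
diesel generator: 88 − 20·log₁₀(47.3/3.5) = 88 − 22.62 = 65.38 dB.
vacuum pump: 88 − 20·log₁₀(24.5/3.5) = 88 − 16.90 = 71.10 dB.
Σ 10^(L/10) = 2.505e+07 → L_total = 10·log₁₀(2.505e+07) = 73.99 dB.

74.0 dB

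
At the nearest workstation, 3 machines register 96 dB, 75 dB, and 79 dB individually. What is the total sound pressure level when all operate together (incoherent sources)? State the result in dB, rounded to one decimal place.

Incoherent sources combine by intensity addition: L_total = 10·log₁₀(Σ 10^(L_i/10)).
Σ 10^(L/10) = 10^(96/10) + 10^(75/10) + 10^(79/10) = 4.092e+09.
L_total = 10·log₁₀(4.092e+09) = 96.12 dB.

96.1 dB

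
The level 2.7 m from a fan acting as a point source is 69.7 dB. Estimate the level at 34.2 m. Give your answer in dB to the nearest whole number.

Spherical spreading from a point source gives a 20·log₁₀(r₂/r₁) drop.
L₂ = 69.7 − 20·log₁₀(34.2/2.7) = 69.7 − 22.053 = 47.65 dB.

48 dB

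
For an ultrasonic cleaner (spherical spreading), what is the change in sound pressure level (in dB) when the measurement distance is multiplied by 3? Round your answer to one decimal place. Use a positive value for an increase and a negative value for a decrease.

-9.5 dB

A point source loses 6 dB per doubling of distance; generally ΔL = −20·log₁₀(r₂/r₁).
ΔL = −20·log₁₀(3) = -9.54 dB.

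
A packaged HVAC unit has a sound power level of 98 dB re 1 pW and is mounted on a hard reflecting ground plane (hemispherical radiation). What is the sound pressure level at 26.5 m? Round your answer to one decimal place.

61.6 dB

The power spreads over a hemisphere of area 2π·r², so L_p = L_w − 10·log₁₀(2π·r²).
2π·r² = 4412 m², 10·log₁₀ of that is 36.447 dB.
L_p = 98 − 36.447 = 61.55 dB.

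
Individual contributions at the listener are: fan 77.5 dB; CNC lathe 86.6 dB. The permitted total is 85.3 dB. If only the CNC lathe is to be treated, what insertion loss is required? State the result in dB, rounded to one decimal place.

2.1 dB

The untreated sources together contribute 10^(77.5/10) = 5.623e+07, i.e. 77.50 dB.
To meet 85.3 dB overall, the treated CNC lathe may contribute at most 10^(85.3/10) − 5.623e+07 = 2.826e+08, i.e. 84.51 dB.
So the CNC lathe must be reduced from 86.6 to 84.51 dB: IL = 2.09 dB.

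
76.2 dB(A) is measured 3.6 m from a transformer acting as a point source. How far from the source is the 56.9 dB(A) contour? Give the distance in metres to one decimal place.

Point-source spreading drops the level by 20·log₁₀(r₂/r₁); inverting, r₂/r₁ = 10^(ΔL/20).
r₂ = 3.6·10^((76.2−56.9)/20) = 3.6·10^(19.3/20) = 33.21 m.

33.2 m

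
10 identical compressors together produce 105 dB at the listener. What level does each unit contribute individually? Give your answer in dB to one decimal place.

95.0 dB

Dividing the total intensity by 10 lowers the level by 10·log₁₀ 10 = 10.000 dB: L₁ = 105 − 10.000.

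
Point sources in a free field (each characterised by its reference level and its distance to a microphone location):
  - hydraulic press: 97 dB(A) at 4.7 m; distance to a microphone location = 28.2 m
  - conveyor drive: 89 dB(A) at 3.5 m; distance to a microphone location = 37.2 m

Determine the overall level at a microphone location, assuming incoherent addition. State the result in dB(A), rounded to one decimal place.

81.7 dB(A)

Propagate each source to the receiver with L = L_ref − 20·log₁₀(r/r_ref), then add intensities.
hydraulic press: 97 − 20·log₁₀(28.2/4.7) = 97 − 15.56 = 81.44 dB(A).
conveyor drive: 89 − 20·log₁₀(37.2/3.5) = 89 − 20.53 = 68.47 dB(A).
Σ 10^(L/10) = 1.463e+08 → L_total = 10·log₁₀(1.463e+08) = 81.65 dB(A).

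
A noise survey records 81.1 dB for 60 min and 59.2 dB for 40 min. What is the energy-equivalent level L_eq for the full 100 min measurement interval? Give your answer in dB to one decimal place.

Weight each interval's intensity by its duration and average over T = 100 min:
Σ tᵢ·10^(Lᵢ/10) = 60·10^(81.1/10) + 40·10^(59.2/10) = 7.763e+09.
L_eq = 10·log₁₀(7.763e+09/100) = 78.90 dB.

78.9 dB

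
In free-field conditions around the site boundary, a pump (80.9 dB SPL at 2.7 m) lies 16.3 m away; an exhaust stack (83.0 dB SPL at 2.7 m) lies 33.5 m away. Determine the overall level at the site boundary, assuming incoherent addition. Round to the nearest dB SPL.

Propagate each source to the receiver with L = L_ref − 20·log₁₀(r/r_ref), then add intensities.
pump: 80.9 − 20·log₁₀(16.3/2.7) = 80.9 − 15.62 = 65.28 dB SPL.
exhaust stack: 83.0 − 20·log₁₀(33.5/2.7) = 83.0 − 21.87 = 61.13 dB SPL.
Σ 10^(L/10) = 4.672e+06 → L_total = 10·log₁₀(4.672e+06) = 66.69 dB SPL.

67 dB SPL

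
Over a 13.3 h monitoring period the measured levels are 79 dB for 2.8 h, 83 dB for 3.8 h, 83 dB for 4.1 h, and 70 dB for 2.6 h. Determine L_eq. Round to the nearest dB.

Weight each interval's intensity by its duration and average over T = 13.3 h:
Σ tᵢ·10^(Lᵢ/10) = 2.8·10^(79/10) + 3.8·10^(83/10) + 4.1·10^(83/10) + 2.6·10^(70/10) = 1.825e+09.
L_eq = 10·log₁₀(1.825e+09/13.3) = 81.37 dB.

81 dB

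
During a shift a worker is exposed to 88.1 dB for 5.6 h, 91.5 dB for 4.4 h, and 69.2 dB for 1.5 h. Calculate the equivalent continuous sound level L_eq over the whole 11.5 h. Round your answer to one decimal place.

89.3 dB

The energy average is taken in the linear domain: L_eq = 10·log₁₀[(Σ tᵢ·10^(Lᵢ/10))/T], T = 11.5 h.
Σ tᵢ·10^(Lᵢ/10) = 5.6·10^(88.1/10) + 4.4·10^(91.5/10) + 1.5·10^(69.2/10) = 9.843e+09.
L_eq = 10·log₁₀(9.843e+09/11.5) = 89.32 dB.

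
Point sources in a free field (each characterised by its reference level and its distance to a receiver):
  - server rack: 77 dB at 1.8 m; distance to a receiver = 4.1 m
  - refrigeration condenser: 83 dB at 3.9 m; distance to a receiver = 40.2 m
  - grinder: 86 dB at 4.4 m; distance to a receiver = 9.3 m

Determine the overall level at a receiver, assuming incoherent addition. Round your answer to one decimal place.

First find each source's level at the receiver (point-source: −20·log₁₀(r/r_ref)), then combine on an intensity basis.
server rack: 77 − 20·log₁₀(4.1/1.8) = 77 − 7.15 = 69.85 dB.
refrigeration condenser: 83 − 20·log₁₀(40.2/3.9) = 83 − 20.26 = 62.74 dB.
grinder: 86 − 20·log₁₀(9.3/4.4) = 86 − 6.50 = 79.50 dB.
Σ 10^(L/10) = 1.007e+08 → L_total = 10·log₁₀(1.007e+08) = 80.03 dB.

80.0 dB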